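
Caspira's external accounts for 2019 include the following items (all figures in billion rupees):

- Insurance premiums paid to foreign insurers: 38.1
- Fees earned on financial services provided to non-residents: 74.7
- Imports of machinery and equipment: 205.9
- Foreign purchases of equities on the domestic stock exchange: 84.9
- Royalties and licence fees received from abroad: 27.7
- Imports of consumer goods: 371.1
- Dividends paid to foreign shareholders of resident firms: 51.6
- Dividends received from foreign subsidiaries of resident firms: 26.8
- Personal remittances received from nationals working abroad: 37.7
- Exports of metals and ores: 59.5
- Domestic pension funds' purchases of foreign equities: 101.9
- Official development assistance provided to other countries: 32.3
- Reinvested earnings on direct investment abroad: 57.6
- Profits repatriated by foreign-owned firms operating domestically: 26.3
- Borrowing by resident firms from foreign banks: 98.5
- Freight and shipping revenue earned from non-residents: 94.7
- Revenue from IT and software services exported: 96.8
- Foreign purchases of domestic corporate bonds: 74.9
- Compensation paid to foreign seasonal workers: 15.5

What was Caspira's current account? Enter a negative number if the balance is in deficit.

-265.3

Goods: 59.5 - 371.1 - 205.9 = -517.5
Services: 27.7 + 74.7 + 94.7 - 38.1 + 96.8 = 255.8
Primary income: 57.6 - 15.5 - 26.3 + 26.8 - 51.6 = -9.0
Secondary income: -32.3 + 37.7 = 5.4
Current account = (-517.5) + 255.8 + (-9.0) + 5.4 = -265.3
(Excluded from the current account — financial account: foreign purchases of equities on the domestic stock exchange 84.9, domestic pension funds' purchases of foreign equities 101.9, borrowing by resident firms from foreign banks 98.5, foreign purchases of domestic corporate bonds 74.9.)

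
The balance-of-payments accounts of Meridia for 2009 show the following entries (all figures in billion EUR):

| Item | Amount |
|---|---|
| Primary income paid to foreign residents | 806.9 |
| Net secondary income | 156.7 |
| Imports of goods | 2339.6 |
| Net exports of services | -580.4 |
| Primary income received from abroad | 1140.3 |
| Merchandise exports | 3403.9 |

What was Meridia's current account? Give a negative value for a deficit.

974.0

Goods balance = 3403.9 - 2339.6 = 1064.3
Services balance = -580.4
Trade balance (goods + services) = 1064.3 + (-580.4) = 483.9
Net primary income = 1140.3 - 806.9 = 333.4
Net secondary income = 156.7
Current account = 483.9 + 333.4 + 156.7 = 974.0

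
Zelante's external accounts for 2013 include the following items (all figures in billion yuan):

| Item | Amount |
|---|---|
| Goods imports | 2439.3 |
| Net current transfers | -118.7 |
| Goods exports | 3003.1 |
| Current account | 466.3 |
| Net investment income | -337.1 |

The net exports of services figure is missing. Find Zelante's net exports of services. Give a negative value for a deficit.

Current account = goods balance + services balance + net primary income + net secondary income
Sum of the known components = 108.0
Net exports of services = CA - (known components) = 466.3 - 108.0 = 358.3

358.3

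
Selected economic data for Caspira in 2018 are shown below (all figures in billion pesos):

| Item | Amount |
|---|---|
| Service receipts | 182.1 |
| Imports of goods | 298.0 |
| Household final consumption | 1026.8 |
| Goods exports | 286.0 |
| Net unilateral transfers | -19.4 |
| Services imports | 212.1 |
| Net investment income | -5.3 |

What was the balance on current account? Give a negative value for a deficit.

Goods balance = 286.0 - 298.0 = -12.0
Services balance = 182.1 - 212.1 = -30.0
Trade balance (goods + services) = -12.0 + (-30.0) = -42.0
Net primary income = -5.3
Net secondary income = -19.4
Current account = -42.0 + (-5.3) + (-19.4) = -66.7

-66.7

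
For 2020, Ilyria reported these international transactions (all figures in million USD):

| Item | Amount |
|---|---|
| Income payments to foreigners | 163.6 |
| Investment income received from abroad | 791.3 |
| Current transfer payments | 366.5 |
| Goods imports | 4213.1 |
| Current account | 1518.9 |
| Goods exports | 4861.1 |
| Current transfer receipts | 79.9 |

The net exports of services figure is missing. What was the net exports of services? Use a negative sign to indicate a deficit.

529.8

Current account = goods balance + services balance + net primary income + net secondary income
Sum of the known components = 989.1
Net exports of services = CA - (known components) = 1518.9 - 989.1 = 529.8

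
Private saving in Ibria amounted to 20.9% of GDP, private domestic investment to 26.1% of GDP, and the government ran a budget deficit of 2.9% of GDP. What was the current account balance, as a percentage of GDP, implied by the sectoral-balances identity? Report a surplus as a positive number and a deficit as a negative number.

-8.1

By the sectoral-balances identity, CA = (S_private - I) + (T - G).
Private balance = 20.9 - 26.1 = -5.2
Government balance (T - G) = -2.9
CA = -5.2 + (-2.9) = -8.1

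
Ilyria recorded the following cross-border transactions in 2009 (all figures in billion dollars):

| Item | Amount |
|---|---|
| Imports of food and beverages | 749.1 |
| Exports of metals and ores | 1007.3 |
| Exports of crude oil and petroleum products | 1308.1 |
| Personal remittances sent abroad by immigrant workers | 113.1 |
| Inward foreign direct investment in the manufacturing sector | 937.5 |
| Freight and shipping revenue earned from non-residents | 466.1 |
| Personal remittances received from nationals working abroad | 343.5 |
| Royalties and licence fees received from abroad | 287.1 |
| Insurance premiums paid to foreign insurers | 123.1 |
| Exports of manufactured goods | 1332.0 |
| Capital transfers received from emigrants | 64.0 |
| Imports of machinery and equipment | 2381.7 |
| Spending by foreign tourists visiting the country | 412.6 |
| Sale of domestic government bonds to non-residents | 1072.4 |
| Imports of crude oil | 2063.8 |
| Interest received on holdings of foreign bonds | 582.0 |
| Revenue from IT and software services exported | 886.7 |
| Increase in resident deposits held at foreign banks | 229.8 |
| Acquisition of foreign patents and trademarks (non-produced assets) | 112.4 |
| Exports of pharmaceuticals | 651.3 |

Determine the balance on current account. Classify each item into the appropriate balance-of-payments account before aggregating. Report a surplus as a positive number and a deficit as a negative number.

Goods: -2063.8 + 651.3 - 2381.7 + 1308.1 + 1332.0 + 1007.3 - 749.1 = -895.9
Services: 287.1 + 412.6 - 123.1 + 466.1 + 886.7 = 1929.4
Primary income: 582.0
Secondary income: 343.5 - 113.1 = 230.4
Current account = (-895.9) + 1929.4 + 582.0 + 230.4 = 1845.9
(Excluded from the current account — financial account: inward foreign direct investment in the manufacturing sector 937.5, sale of domestic government bonds to non-residents 1072.4, increase in resident deposits held at foreign banks 229.8; capital account: capital transfers received from emigrants 64.0, acquisition of foreign patents and trademarks (non-produced assets) 112.4.)

1845.9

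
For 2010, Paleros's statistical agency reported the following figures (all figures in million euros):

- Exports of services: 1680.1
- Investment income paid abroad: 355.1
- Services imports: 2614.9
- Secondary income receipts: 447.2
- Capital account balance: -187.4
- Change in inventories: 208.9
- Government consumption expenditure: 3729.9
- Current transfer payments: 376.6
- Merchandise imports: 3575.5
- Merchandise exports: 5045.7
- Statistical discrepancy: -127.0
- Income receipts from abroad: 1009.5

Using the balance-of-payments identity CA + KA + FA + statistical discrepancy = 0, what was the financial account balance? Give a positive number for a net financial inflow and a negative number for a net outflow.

-946.0

Goods balance = 5045.7 - 3575.5 = 1470.2
Services balance = 1680.1 - 2614.9 = -934.8
Trade balance (goods + services) = 1470.2 + (-934.8) = 535.4
Net primary income = 1009.5 - 355.1 = 654.4
Net secondary income = 447.2 - 376.6 = 70.6
Current account = 535.4 + 654.4 + 70.6 = 1260.4
Financial account = -(1260.4 + (-187.4) + (-127.0)) = -946.0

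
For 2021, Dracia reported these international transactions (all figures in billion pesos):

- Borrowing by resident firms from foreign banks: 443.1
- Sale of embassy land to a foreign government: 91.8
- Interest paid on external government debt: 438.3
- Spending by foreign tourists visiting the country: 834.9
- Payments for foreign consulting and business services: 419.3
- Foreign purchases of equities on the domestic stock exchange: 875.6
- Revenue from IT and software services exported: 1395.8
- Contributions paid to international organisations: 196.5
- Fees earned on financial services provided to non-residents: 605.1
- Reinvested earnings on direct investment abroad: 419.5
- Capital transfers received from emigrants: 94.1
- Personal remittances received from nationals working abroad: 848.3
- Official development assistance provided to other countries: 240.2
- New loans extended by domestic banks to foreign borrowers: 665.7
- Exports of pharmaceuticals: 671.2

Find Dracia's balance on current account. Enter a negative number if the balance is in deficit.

Goods: 671.2
Services: -419.3 + 1395.8 + 834.9 + 605.1 = 2416.5
Primary income: -438.3 + 419.5 = -18.8
Secondary income: -196.5 + 848.3 - 240.2 = 411.6
Current account = 671.2 + 2416.5 + (-18.8) + 411.6 = 3480.5
(Excluded from the current account — financial account: borrowing by resident firms from foreign banks 443.1, foreign purchases of equities on the domestic stock exchange 875.6, new loans extended by domestic banks to foreign borrowers 665.7; capital account: sale of embassy land to a foreign government 91.8, capital transfers received from emigrants 94.1.)

3480.5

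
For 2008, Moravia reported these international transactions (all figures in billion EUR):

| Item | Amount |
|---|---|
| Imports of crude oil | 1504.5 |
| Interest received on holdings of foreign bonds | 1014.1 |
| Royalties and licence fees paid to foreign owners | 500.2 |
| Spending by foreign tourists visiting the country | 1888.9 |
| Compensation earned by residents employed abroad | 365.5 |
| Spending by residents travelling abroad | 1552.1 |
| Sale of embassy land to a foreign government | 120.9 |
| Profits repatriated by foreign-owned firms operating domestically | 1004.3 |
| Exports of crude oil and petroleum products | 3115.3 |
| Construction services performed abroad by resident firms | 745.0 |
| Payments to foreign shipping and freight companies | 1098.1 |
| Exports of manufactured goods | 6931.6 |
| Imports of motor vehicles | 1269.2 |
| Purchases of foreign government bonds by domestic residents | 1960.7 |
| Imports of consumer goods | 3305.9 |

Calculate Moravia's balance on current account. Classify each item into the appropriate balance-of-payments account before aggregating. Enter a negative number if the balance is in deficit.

3826.1

Goods: -3305.9 - 1269.2 - 1504.5 + 3115.3 + 6931.6 = 3967.3
Services: -1552.1 + 1888.9 + 745.0 - 1098.1 - 500.2 = -516.5
Primary income: -1004.3 + 1014.1 + 365.5 = 375.3
Current account = 3967.3 + (-516.5) + 375.3 = 3826.1
(Excluded from the current account — capital account: sale of embassy land to a foreign government 120.9; financial account: purchases of foreign government bonds by domestic residents 1960.7.)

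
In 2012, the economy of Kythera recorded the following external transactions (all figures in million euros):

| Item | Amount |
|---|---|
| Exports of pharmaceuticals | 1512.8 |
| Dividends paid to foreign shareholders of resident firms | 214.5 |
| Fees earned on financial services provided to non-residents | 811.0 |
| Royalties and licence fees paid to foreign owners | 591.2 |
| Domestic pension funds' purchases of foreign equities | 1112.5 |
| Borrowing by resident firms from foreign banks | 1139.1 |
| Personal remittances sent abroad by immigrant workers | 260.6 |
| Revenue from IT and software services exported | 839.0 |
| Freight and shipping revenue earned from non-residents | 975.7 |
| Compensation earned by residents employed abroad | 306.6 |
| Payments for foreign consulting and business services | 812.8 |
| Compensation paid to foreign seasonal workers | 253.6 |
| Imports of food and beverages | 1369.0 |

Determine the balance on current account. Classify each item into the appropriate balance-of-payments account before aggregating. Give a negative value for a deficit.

943.4

Goods: -1369.0 + 1512.8 = 143.8
Services: 811.0 + 975.7 - 812.8 + 839.0 - 591.2 = 1221.7
Primary income: -214.5 + 306.6 - 253.6 = -161.5
Secondary income: -260.6
Current account = 143.8 + 1221.7 + (-161.5) + (-260.6) = 943.4
(Excluded from the current account — financial account: domestic pension funds' purchases of foreign equities 1112.5, borrowing by resident firms from foreign banks 1139.1.)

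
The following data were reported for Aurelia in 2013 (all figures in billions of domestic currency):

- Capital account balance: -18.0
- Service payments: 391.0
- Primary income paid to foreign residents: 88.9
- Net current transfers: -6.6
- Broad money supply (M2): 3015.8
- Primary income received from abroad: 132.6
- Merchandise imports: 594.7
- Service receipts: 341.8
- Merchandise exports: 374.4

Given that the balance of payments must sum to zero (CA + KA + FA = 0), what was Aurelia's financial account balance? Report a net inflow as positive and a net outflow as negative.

250.4

Goods balance = 374.4 - 594.7 = -220.3
Services balance = 341.8 - 391.0 = -49.2
Trade balance (goods + services) = -220.3 + (-49.2) = -269.5
Net primary income = 132.6 - 88.9 = 43.7
Net secondary income = -6.6
Current account = -269.5 + 43.7 + (-6.6) = -232.4
Financial account = -(-232.4 + (-18.0)) = 250.4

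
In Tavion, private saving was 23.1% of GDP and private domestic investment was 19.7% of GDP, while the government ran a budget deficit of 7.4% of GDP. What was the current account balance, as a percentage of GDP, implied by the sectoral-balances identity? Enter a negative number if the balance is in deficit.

By the sectoral-balances identity, CA = (S_private - I) + (T - G).
Private balance = 23.1 - 19.7 = 3.4
Government balance (T - G) = -7.4
CA = 3.4 + (-7.4) = -4.0

-4.0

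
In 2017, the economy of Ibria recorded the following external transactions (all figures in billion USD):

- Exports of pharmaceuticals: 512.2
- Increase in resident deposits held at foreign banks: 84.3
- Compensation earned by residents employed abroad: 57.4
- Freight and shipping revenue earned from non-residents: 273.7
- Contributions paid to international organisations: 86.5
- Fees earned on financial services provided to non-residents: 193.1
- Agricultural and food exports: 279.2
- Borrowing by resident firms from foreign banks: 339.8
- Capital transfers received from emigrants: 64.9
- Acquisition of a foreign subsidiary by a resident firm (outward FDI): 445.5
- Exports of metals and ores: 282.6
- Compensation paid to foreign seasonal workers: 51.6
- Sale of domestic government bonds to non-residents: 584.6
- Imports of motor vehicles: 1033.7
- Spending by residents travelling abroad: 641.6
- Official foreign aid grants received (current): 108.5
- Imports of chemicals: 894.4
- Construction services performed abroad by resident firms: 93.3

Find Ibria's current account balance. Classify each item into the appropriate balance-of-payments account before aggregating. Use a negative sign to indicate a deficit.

Goods: -894.4 + 512.2 - 1033.7 + 279.2 + 282.6 = -854.1
Services: 273.7 - 641.6 + 193.1 + 93.3 = -81.5
Primary income: 57.4 - 51.6 = 5.8
Secondary income: 108.5 - 86.5 = 22.0
Current account = (-854.1) + (-81.5) + 5.8 + 22.0 = -907.8
(Excluded from the current account — financial account: increase in resident deposits held at foreign banks 84.3, borrowing by resident firms from foreign banks 339.8, acquisition of a foreign subsidiary by a resident firm (outward FDI) 445.5, sale of domestic government bonds to non-residents 584.6; capital account: capital transfers received from emigrants 64.9.)

-907.8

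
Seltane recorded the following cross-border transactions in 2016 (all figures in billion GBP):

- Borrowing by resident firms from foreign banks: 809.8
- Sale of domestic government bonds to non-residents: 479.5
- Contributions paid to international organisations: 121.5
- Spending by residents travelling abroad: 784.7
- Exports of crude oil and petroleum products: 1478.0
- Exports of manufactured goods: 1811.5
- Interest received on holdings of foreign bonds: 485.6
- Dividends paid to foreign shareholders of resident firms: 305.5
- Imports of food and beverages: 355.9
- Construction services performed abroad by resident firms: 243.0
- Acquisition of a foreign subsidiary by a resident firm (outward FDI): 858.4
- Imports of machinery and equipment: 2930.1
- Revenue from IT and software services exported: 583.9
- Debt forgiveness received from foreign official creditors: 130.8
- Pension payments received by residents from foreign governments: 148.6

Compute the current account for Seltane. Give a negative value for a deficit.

Goods: -355.9 + 1811.5 + 1478.0 - 2930.1 = 3.5
Services: 583.9 + 243.0 - 784.7 = 42.2
Primary income: 485.6 - 305.5 = 180.1
Secondary income: -121.5 + 148.6 = 27.1
Current account = 3.5 + 42.2 + 180.1 + 27.1 = 252.9
(Excluded from the current account — financial account: borrowing by resident firms from foreign banks 809.8, sale of domestic government bonds to non-residents 479.5, acquisition of a foreign subsidiary by a resident firm (outward FDI) 858.4; capital account: debt forgiveness received from foreign official creditors 130.8.)

252.9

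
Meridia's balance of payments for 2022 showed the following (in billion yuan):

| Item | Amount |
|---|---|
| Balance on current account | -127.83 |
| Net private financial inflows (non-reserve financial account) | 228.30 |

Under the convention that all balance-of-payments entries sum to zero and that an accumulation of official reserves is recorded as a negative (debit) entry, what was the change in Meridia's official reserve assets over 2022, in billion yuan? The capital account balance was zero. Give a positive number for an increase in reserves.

Official reserve transactions balance = -((-127.83) + 228.30) = -100.47
An accumulation of reserves is recorded as a debit (negative entry), so the change in the stock of reserves is the negative of that balance.
Change in official reserves = -(-100.47) = 100.47

100.47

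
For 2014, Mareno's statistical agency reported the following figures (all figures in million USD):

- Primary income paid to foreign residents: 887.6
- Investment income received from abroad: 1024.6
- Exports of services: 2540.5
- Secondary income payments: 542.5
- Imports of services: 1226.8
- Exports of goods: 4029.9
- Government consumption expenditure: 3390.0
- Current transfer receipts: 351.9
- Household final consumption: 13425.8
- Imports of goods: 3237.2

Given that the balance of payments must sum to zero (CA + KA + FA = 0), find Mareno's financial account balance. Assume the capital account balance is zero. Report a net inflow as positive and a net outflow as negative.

Goods balance = 4029.9 - 3237.2 = 792.7
Services balance = 2540.5 - 1226.8 = 1313.7
Trade balance (goods + services) = 792.7 + 1313.7 = 2106.4
Net primary income = 1024.6 - 887.6 = 137.0
Net secondary income = 351.9 - 542.5 = -190.6
Current account = 2106.4 + 137.0 + (-190.6) = 2052.8
Financial account = -(2052.8) = -2052.8

-2052.8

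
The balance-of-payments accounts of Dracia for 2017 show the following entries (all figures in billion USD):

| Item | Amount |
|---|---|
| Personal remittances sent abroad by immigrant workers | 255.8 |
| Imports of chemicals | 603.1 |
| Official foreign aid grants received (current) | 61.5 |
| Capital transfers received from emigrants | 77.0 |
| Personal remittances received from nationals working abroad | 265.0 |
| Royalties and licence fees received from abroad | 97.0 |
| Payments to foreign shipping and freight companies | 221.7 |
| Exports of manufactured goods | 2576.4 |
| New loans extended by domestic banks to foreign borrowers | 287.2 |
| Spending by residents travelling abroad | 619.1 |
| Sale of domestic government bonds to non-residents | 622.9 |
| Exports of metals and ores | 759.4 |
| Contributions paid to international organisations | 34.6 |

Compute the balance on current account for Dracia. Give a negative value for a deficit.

2025.0

Goods: -603.1 + 759.4 + 2576.4 = 2732.7
Services: -221.7 + 97.0 - 619.1 = -743.8
Secondary income: -255.8 - 34.6 + 61.5 + 265.0 = 36.1
Current account = 2732.7 + (-743.8) + 36.1 = 2025.0
(Excluded from the current account — capital account: capital transfers received from emigrants 77.0; financial account: new loans extended by domestic banks to foreign borrowers 287.2, sale of domestic government bonds to non-residents 622.9.)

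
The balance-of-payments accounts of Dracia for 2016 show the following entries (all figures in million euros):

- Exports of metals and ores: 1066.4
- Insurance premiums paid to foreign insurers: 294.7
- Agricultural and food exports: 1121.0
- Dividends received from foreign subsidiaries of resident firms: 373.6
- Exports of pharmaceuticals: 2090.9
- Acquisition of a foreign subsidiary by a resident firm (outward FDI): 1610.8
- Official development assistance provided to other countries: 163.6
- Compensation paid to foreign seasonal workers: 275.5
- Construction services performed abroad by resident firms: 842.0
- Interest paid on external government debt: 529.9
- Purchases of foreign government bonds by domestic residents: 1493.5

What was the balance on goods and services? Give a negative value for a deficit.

Goods: 1066.4 + 1121.0 + 2090.9 = 4278.3
Services: 842.0 - 294.7 = 547.3
Trade balance = 4278.3 + 547.3 = 4825.6
(Excluded from the trade balance — primary income: dividends received from foreign subsidiaries of resident firms 373.6, compensation paid to foreign seasonal workers 275.5, interest paid on external government debt 529.9; financial account: acquisition of a foreign subsidiary by a resident firm (outward FDI) 1610.8, purchases of foreign government bonds by domestic residents 1493.5; secondary income: official development assistance provided to other countries 163.6.)

4825.6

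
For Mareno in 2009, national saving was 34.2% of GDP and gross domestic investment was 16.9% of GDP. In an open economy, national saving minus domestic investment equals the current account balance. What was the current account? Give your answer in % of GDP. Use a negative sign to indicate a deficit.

17.3

CA = S - I = 34.2 - 16.9 = 17.3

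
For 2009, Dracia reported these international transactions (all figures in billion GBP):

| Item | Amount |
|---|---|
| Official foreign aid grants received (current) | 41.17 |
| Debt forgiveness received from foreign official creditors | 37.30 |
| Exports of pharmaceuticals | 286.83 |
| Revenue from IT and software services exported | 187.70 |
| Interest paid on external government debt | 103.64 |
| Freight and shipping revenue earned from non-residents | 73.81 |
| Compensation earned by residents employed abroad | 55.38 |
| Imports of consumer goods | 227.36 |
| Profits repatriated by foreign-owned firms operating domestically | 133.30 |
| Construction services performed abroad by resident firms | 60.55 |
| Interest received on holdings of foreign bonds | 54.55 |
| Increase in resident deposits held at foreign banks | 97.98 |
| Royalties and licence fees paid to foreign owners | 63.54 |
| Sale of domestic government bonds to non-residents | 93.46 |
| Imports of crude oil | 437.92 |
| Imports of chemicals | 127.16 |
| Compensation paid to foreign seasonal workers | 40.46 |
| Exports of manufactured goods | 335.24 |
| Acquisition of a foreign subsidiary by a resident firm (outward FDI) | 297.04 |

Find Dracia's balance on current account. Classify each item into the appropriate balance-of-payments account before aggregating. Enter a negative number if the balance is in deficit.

Goods: -227.36 + 335.24 + 286.83 - 437.92 - 127.16 = -170.37
Services: 73.81 + 60.55 - 63.54 + 187.70 = 258.52
Primary income: 55.38 - 40.46 - 103.64 + 54.55 - 133.30 = -167.47
Secondary income: 41.17
Current account = (-170.37) + 258.52 + (-167.47) + 41.17 = -38.15
(Excluded from the current account — capital account: debt forgiveness received from foreign official creditors 37.30; financial account: increase in resident deposits held at foreign banks 97.98, sale of domestic government bonds to non-residents 93.46, acquisition of a foreign subsidiary by a resident firm (outward FDI) 297.04.)

-38.15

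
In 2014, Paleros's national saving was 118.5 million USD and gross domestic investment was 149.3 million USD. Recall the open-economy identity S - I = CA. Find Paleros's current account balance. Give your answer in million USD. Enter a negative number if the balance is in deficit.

S - I = CA (net lending to the rest of the world).
CA = S - I = 118.5 - 149.3 = -30.8

-30.8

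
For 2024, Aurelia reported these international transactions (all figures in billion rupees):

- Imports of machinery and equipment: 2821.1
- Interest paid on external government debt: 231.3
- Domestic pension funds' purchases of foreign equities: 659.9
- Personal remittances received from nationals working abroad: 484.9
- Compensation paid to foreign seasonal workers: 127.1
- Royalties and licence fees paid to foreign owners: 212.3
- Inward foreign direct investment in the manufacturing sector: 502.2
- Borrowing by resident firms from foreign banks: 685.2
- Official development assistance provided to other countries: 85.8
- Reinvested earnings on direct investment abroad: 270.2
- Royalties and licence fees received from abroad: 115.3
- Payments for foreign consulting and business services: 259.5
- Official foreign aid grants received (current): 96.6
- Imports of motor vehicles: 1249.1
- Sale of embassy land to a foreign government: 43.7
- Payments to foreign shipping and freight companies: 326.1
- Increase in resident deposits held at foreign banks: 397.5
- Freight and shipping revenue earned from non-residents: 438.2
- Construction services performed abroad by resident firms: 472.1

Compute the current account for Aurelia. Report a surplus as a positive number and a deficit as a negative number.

-3435.0

Goods: -2821.1 - 1249.1 = -4070.2
Services: 438.2 - 259.5 - 326.1 + 115.3 + 472.1 - 212.3 = 227.7
Primary income: -231.3 - 127.1 + 270.2 = -88.2
Secondary income: 96.6 + 484.9 - 85.8 = 495.7
Current account = (-4070.2) + 227.7 + (-88.2) + 495.7 = -3435.0
(Excluded from the current account — financial account: domestic pension funds' purchases of foreign equities 659.9, inward foreign direct investment in the manufacturing sector 502.2, borrowing by resident firms from foreign banks 685.2, increase in resident deposits held at foreign banks 397.5; capital account: sale of embassy land to a foreign government 43.7.)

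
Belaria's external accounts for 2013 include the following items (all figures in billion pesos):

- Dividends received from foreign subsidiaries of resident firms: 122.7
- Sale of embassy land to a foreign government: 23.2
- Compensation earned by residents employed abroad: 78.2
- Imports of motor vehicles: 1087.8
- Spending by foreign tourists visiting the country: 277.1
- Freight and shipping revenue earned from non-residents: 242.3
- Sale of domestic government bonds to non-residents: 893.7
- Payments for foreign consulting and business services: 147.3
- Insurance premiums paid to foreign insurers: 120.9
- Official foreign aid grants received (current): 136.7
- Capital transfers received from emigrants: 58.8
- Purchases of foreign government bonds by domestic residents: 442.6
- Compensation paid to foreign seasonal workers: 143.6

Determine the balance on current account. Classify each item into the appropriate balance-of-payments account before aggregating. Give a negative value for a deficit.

Goods: -1087.8
Services: -120.9 + 277.1 - 147.3 + 242.3 = 251.2
Primary income: -143.6 + 122.7 + 78.2 = 57.3
Secondary income: 136.7
Current account = (-1087.8) + 251.2 + 57.3 + 136.7 = -642.6
(Excluded from the current account — capital account: sale of embassy land to a foreign government 23.2, capital transfers received from emigrants 58.8; financial account: sale of domestic government bonds to non-residents 893.7, purchases of foreign government bonds by domestic residents 442.6.)

-642.6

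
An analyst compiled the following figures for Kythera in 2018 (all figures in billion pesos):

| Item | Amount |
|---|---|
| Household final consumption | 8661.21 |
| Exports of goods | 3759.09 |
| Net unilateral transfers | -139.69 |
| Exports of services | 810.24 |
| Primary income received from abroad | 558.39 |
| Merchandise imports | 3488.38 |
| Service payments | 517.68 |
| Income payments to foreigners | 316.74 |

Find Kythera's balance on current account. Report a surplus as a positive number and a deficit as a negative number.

Goods balance = 3759.09 - 3488.38 = 270.71
Services balance = 810.24 - 517.68 = 292.56
Trade balance (goods + services) = 270.71 + 292.56 = 563.27
Net primary income = 558.39 - 316.74 = 241.65
Net secondary income = -139.69
Current account = 563.27 + 241.65 + (-139.69) = 665.23

665.23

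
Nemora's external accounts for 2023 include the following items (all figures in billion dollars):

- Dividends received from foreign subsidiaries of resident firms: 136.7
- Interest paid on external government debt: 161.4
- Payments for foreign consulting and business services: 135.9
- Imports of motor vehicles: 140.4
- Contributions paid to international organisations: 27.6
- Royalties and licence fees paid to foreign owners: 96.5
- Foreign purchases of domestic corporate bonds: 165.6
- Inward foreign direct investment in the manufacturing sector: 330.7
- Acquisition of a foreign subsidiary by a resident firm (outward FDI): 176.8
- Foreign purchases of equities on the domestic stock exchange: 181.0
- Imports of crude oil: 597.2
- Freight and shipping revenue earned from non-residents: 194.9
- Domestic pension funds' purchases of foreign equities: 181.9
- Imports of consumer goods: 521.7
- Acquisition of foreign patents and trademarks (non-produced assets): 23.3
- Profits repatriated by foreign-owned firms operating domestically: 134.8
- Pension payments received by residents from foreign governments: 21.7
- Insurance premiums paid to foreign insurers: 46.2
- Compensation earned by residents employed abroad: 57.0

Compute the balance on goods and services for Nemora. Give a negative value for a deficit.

-1343.0

Goods: -521.7 - 140.4 - 597.2 = -1259.3
Services: -46.2 + 194.9 - 135.9 - 96.5 = -83.7
Trade balance = -1259.3 + (-83.7) = -1343.0
(Excluded from the trade balance — primary income: dividends received from foreign subsidiaries of resident firms 136.7, interest paid on external government debt 161.4, profits repatriated by foreign-owned firms operating domestically 134.8, compensation earned by residents employed abroad 57.0; secondary income: contributions paid to international organisations 27.6, pension payments received by residents from foreign governments 21.7; financial account: foreign purchases of domestic corporate bonds 165.6, inward foreign direct investment in the manufacturing sector 330.7, acquisition of a foreign subsidiary by a resident firm (outward FDI) 176.8, foreign purchases of equities on the domestic stock exchange 181.0, domestic pension funds' purchases of foreign equities 181.9; capital account: acquisition of foreign patents and trademarks (non-produced assets) 23.3.)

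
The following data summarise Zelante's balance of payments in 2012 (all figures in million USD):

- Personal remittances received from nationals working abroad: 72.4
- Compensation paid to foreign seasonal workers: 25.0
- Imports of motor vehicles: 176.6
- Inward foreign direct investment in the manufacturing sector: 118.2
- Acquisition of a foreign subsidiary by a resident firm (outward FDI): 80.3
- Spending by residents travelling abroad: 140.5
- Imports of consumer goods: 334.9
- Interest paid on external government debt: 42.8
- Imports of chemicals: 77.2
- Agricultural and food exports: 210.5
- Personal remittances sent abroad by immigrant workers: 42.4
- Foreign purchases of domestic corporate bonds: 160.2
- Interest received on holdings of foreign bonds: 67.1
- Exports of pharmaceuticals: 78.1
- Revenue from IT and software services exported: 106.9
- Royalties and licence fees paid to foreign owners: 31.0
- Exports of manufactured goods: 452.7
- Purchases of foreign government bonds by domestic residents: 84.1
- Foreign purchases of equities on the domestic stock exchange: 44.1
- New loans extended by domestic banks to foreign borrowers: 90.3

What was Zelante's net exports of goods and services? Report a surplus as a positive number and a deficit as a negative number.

88.0

Goods: 210.5 + 78.1 + 452.7 - 176.6 - 77.2 - 334.9 = 152.6
Services: -140.5 + 106.9 - 31.0 = -64.6
Trade balance = 152.6 + (-64.6) = 88.0
(Excluded from the trade balance — secondary income: personal remittances received from nationals working abroad 72.4, personal remittances sent abroad by immigrant workers 42.4; primary income: compensation paid to foreign seasonal workers 25.0, interest paid on external government debt 42.8, interest received on holdings of foreign bonds 67.1; financial account: inward foreign direct investment in the manufacturing sector 118.2, acquisition of a foreign subsidiary by a resident firm (outward FDI) 80.3, foreign purchases of domestic corporate bonds 160.2, purchases of foreign government bonds by domestic residents 84.1, foreign purchases of equities on the domestic stock exchange 44.1, new loans extended by domestic banks to foreign borrowers 90.3.)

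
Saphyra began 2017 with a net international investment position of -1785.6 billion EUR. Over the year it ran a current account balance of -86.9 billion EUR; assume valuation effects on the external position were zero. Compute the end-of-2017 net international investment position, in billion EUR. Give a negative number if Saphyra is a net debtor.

With no valuation effects, change in NIIP = current account = -86.9
End-of-year NIIP = -1785.6 + (-86.9) = -1872.5

-1872.5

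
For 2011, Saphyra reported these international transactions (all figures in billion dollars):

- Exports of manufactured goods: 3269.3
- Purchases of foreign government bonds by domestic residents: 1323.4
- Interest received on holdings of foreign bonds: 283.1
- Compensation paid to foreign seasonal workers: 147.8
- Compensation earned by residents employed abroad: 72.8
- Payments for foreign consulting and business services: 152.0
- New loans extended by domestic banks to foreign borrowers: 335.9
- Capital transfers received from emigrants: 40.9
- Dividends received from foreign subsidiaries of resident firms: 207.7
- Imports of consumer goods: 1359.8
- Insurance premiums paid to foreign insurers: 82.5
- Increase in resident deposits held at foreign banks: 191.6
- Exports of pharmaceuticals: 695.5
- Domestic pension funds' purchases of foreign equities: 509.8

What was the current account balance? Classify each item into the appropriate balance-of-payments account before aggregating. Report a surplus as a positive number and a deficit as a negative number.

Goods: 695.5 - 1359.8 + 3269.3 = 2605.0
Services: -82.5 - 152.0 = -234.5
Primary income: 72.8 - 147.8 + 207.7 + 283.1 = 415.8
Current account = 2605.0 + (-234.5) + 415.8 = 2786.3
(Excluded from the current account — financial account: purchases of foreign government bonds by domestic residents 1323.4, new loans extended by domestic banks to foreign borrowers 335.9, increase in resident deposits held at foreign banks 191.6, domestic pension funds' purchases of foreign equities 509.8; capital account: capital transfers received from emigrants 40.9.)

2786.3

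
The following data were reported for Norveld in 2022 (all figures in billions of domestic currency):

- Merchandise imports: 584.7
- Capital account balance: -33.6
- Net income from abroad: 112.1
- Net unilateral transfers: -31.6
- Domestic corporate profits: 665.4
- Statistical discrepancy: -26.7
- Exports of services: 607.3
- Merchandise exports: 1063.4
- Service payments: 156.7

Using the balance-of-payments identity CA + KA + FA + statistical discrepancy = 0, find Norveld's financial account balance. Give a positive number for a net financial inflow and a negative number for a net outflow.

-949.5

Goods balance = 1063.4 - 584.7 = 478.7
Services balance = 607.3 - 156.7 = 450.6
Trade balance (goods + services) = 478.7 + 450.6 = 929.3
Net primary income = 112.1
Net secondary income = -31.6
Current account = 929.3 + 112.1 + (-31.6) = 1009.8
Financial account = -(1009.8 + (-33.6) + (-26.7)) = -949.5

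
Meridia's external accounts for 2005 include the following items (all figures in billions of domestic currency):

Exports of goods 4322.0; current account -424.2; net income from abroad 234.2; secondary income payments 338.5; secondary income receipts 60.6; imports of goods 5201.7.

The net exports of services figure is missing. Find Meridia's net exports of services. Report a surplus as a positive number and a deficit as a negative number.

499.2

Current account = goods balance + services balance + net primary income + net secondary income
Sum of the known components = -923.4
Net exports of services = CA - (known components) = -424.2 - (-923.4) = 499.2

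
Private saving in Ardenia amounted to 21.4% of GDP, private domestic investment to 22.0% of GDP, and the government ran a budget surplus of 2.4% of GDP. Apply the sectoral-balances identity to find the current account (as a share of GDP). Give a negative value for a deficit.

By the sectoral-balances identity, CA = (S_private - I) + (T - G).
Private balance = 21.4 - 22.0 = -0.6
Government balance (T - G) = 2.4
CA = -0.6 + 2.4 = 1.8

1.8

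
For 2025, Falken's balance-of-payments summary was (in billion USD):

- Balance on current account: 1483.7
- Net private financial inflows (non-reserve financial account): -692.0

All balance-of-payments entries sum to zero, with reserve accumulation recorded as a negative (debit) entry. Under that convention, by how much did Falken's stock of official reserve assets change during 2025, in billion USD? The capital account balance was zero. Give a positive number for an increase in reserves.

791.7

Official reserve transactions balance = -(1483.7 + (-692.0)) = -791.7
An accumulation of reserves is recorded as a debit (negative entry), so the change in the stock of reserves is the negative of that balance.
Change in official reserves = -(-791.7) = 791.7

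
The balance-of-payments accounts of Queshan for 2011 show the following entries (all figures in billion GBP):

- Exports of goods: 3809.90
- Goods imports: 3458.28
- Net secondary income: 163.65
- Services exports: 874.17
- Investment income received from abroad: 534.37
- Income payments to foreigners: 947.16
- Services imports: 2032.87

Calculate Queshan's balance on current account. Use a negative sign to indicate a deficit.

-1056.22

Goods balance = 3809.90 - 3458.28 = 351.62
Services balance = 874.17 - 2032.87 = -1158.70
Trade balance (goods + services) = 351.62 + (-1158.70) = -807.08
Net primary income = 534.37 - 947.16 = -412.79
Net secondary income = 163.65
Current account = -807.08 + (-412.79) + 163.65 = -1056.22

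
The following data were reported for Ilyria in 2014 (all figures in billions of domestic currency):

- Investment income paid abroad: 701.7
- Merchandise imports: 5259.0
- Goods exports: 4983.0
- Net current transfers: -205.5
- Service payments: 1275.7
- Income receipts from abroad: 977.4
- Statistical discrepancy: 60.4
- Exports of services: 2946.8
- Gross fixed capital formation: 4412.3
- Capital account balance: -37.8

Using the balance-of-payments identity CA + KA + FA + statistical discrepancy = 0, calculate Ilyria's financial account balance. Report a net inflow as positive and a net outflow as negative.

Goods balance = 4983.0 - 5259.0 = -276.0
Services balance = 2946.8 - 1275.7 = 1671.1
Trade balance (goods + services) = -276.0 + 1671.1 = 1395.1
Net primary income = 977.4 - 701.7 = 275.7
Net secondary income = -205.5
Current account = 1395.1 + 275.7 + (-205.5) = 1465.3
Financial account = -(1465.3 + (-37.8) + 60.4) = -1487.9

-1487.9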